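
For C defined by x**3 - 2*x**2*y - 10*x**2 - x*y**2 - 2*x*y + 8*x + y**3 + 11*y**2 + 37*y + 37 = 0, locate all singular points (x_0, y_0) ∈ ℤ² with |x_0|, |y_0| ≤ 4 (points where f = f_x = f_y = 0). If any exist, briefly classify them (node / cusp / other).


Singular points: {(1, -3)}; classification: node.

Compute partial derivatives:
  f_x = 3*x**2 - 4*x*y - 20*x - y**2 - 2*y + 8.
  f_y = -2*x**2 - 2*x*y - 2*x + 3*y**2 + 22*y + 37.
Scan x_0 ∈ {−4, ..., 4}. For each x_0, f_y(x_0, y) is a polynomial in y; find its integer roots y ∈ {−4, ..., 4}, then test f_x and f at those candidates.
  x = -4: f_y(-4, y) = 3*y**2 + 30*y + 13; no integer root y with |y| ≤ 4.
  x = -3: f_y(-3, y) = 3*y**2 + 28*y + 25; vanishes at y ∈ {-1}. (-3, -1): f_x = 84 ≠ 0.
  x = -2: f_y(-2, y) = 3*y**2 + 26*y + 33; no integer root y with |y| ≤ 4.
  x = -1: f_y(-1, y) = 3*y**2 + 24*y + 37; no integer root y with |y| ≤ 4.
  x = 0: f_y(0, y) = 3*y**2 + 22*y + 37; no integer root y with |y| ≤ 4.
  x = 1: f_y(1, y) = 3*y**2 + 20*y + 33; vanishes at y ∈ {-3}. (1, -3): f_x = 0, f = 0 — SINGULAR.
  x = 2: f_y(2, y) = 3*y**2 + 18*y + 25; no integer root y with |y| ≤ 4.
  x = 3: f_y(3, y) = 3*y**2 + 16*y + 13; vanishes at y ∈ {-1}. (3, -1): f_x = -12 ≠ 0.
  x = 4: f_y(4, y) = 3*y**2 + 14*y - 3; no integer root y with |y| ≤ 4.
Only singular point on the grid: (1, -3).
Classify: substitute x = 1 + u, y = -3 + v and expand: f = u**3 - 2*u**2*v - u**2 - u*v**2 + v**3 + v**2.
No constant or linear terms (consistent with a singular point). Quadratic part: -u**2 + v**2. Cubic part: u**3 - 2*u**2*v - u*v**2 + v**3.
The quadratic part v**2 - u**2 = (v − u)(v + u) splits into two distinct linear factors, so there are two distinct tangent lines y − -3 = ±(x − 1) — this is a node (ordinary double point).
Classification: node.


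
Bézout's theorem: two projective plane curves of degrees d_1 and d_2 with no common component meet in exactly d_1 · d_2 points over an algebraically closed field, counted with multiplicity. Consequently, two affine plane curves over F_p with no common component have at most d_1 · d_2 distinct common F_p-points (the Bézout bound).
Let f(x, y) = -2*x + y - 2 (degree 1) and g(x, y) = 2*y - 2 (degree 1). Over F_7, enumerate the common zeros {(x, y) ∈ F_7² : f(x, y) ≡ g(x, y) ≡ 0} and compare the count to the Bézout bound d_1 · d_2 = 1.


Common zeros: {(3, 1)}; count = 1; Bézout bound = 1.

deg(f) = 1, deg(g) = 1, so Bézout bound = 1.
Scan x ∈ F_7. For each x, list the y ∈ F_7 with f(x, y) ≡ 0 and those with g(x, y) ≡ 0 (mod 7); the common zeros in that column are the intersection.
  x = 0: f ≡ 0 at y ∈ {2}; g ≡ 0 at y ∈ {1}; common: ∅.
  x = 1: f ≡ 0 at y ∈ {4}; g ≡ 0 at y ∈ {1}; common: ∅.
  x = 2: f ≡ 0 at y ∈ {6}; g ≡ 0 at y ∈ {1}; common: ∅.
  x = 3: f ≡ 0 at y ∈ {1}; g ≡ 0 at y ∈ {1}; common: {1}.
  x = 4: f ≡ 0 at y ∈ {3}; g ≡ 0 at y ∈ {1}; common: ∅.
  x = 5: f ≡ 0 at y ∈ {5}; g ≡ 0 at y ∈ {1}; common: ∅.
  x = 6: f ≡ 0 at y ∈ {0}; g ≡ 0 at y ∈ {1}; common: ∅.
Collecting: common zeros = {(3, 1)}, so the count is 1.
Comparison with the Bézout bound: 1 ≤ 1 = deg(f)·deg(g), as expected for curves with no common component (the bound is attained).


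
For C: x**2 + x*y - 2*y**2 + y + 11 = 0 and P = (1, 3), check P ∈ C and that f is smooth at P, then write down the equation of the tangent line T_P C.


Tangent line at P: 5*x - 10*y + 25 = 0.

Step 1: f(1, 3) = 0, so P lies on C.
Step 2: partial derivatives
  f_x(x, y) = 2*x + y, f_y(x, y) = x - 4*y + 1.
  f_x(P) = 5, f_y(P) = -10 (gradient nonzero, so P is smooth).
Step 3: tangent line at P: 5·(x − 1) + -10·(y − 3) = 0.
Expanding: 5*x - 10*y + 25 = 0.


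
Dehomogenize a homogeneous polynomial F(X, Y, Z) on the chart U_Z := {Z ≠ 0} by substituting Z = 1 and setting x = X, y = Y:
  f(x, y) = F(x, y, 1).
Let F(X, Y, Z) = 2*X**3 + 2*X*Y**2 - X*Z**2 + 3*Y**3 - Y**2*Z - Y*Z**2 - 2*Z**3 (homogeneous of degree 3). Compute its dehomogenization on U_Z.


f(x, y) = 2*x**3 + 2*x*y**2 - x + 3*y**3 - y**2 - y - 2

On U_Z we set Z = 1. Each monomial c·X^i·Y^j·Z^k in F becomes c·x^i·y^j·1^k = c·x^i·y^j.
Substituting Z = 1: F(X, Y, 1) = 2*x**3 + 2*x*y**2 - x + 3*y**3 - y**2 - y - 2.
Note: deg(f) ≤ deg(F) = 3; strict inequality happens when F is divisible by Z (lost terms).


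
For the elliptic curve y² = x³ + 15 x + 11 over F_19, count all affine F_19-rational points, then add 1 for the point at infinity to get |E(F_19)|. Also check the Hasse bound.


Affine points = {(0, 7), (0, 12), (2, 7), (2, 12), (3, 8), (3, 11), (8, 4), (8, 15), (9, 1), (9, 18), (11, 5), (11, 14), (12, 0), (13, 3), (13, 16), (14, 1), (14, 18), (15, 1), (15, 18), (17, 7), (17, 12)}; affine count = 21; |E(F_19)| = 22.

Discriminant check: Δ ∝ 4a³ + 27b² = 4·15³ + 27·11² = 4·3375 + 27·121 ≡ 9 (mod 19). Nonzero ⇒ E is nonsingular.
For each x ∈ F_19, compute rhs = x³ + 15·x + 11 mod 19, then count y ∈ F_19 with y² ≡ rhs.
  x = 0: rhs = 11, matching y values: 7, 12 (2 points).
  x = 1: rhs = 8, matching y values: none (0 points).
  x = 2: rhs = 11, matching y values: 7, 12 (2 points).
  x = 3: rhs = 7, matching y values: 8, 11 (2 points).
  x = 4: rhs = 2, matching y values: none (0 points).
  x = 5: rhs = 2, matching y values: none (0 points).
  x = 6: rhs = 13, matching y values: none (0 points).
  x = 7: rhs = 3, matching y values: none (0 points).
  x = 8: rhs = 16, matching y values: 4, 15 (2 points).
  x = 9: rhs = 1, matching y values: 1, 18 (2 points).
  x = 10: rhs = 2, matching y values: none (0 points).
  x = 11: rhs = 6, matching y values: 5, 14 (2 points).
  x = 12: rhs = 0, matching y values: 0 (1 points).
  x = 13: rhs = 9, matching y values: 3, 16 (2 points).
  x = 14: rhs = 1, matching y values: 1, 18 (2 points).
  x = 15: rhs = 1, matching y values: 1, 18 (2 points).
  x = 16: rhs = 15, matching y values: none (0 points).
  x = 17: rhs = 11, matching y values: 7, 12 (2 points).
  x = 18: rhs = 14, matching y values: none (0 points).
Total affine count: 21.
Full point count |E(F_19)| = 21 + 1 = 22.
Hasse bound: |22 − (19+1)| = |2| = 2 ≤ 2√19 ≈ 8.7178 ✓.


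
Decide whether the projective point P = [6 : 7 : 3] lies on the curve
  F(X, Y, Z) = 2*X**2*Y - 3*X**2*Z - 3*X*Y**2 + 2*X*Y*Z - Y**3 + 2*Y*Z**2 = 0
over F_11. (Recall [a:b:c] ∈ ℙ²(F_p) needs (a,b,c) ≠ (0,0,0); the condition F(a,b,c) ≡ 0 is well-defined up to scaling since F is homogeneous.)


F(6,7,3) ≡ 4 (mod 11); P is NOT on the curve.

Evaluate F(6, 7, 3) term-by-term (mod 11).
  2*X**2*Y ↦ 2·36·7·1 = 504
  -3*X**2*Z ↦ -3·36·1·3 = -324
  -3*X*Y**2 ↦ -3·6·49·1 = -882
  2*X*Y*Z ↦ 2·6·7·3 = 252
  -Y**3 ↦ -1·1·343·1 = -343
  2*Y*Z**2 ↦ 2·1·7·9 = 126
Sum: F(6, 7, 3) = (504) + (-324) + (-882) + (252) + (-343) + (126) = -667.
Reducing mod 11: -667 ≡ 4 (mod 11).
Since F(a, b, c) ≡ 4 ≠ 0 (mod 11), P does NOT lie on the curve.


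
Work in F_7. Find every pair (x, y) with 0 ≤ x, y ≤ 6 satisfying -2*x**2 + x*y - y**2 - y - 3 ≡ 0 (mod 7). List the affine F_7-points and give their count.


Affine F_7-points: {(1, 3), (1, 4), (3, 0), (3, 2), (4, 0), (4, 3), (5, 2)}; count = 7.

For each of the 49 pairs (x, y) ∈ F_7², evaluate f(x, y) mod 7. Record the zeros.
  x = 0: [0↦4, 1↦2, 2↦5, 3↦6, 4↦5, 5↦2, 6↦4]  zeros at y ∈ ∅
  x = 1: [0↦2, 1↦1, 2↦5, 3↦0, 4↦0, 5↦5, 6↦1]  zeros at y ∈ {3, 4}
  x = 2: [0↦3, 1↦3, 2↦1, 3↦4, 4↦5, 5↦4, 6↦1]  zeros at y ∈ ∅
  x = 3: [0↦0, 1↦1, 2↦0, 3↦4, 4↦6, 5↦6, 6↦4]  zeros at y ∈ {0, 2}
  x = 4: [0↦0, 1↦2, 2↦2, 3↦0, 4↦3, 5↦4, 6↦3]  zeros at y ∈ {0, 3}
  x = 5: [0↦3, 1↦6, 2↦0, 3↦6, 4↦3, 5↦5, 6↦5]  zeros at y ∈ {2}
  x = 6: [0↦2, 1↦6, 2↦1, 3↦1, 4↦6, 5↦2, 6↦3]  zeros at y ∈ ∅
Collecting zeros: affine points = {(1, 3), (1, 4), (3, 0), (3, 2), (4, 0), (4, 3), (5, 2)}.
Total count |C(F_7)_aff| = 7.


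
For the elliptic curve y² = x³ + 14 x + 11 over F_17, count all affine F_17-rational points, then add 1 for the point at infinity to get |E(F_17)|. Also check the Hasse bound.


Affine points = {(1, 3), (1, 14), (2, 8), (2, 9), (5, 6), (5, 11), (9, 4), (9, 13), (11, 0), (15, 3), (15, 14), (16, 8), (16, 9)}; affine count = 13; |E(F_17)| = 14.

Discriminant check: Δ ∝ 4a³ + 27b² = 4·14³ + 27·11² = 4·2744 + 27·121 ≡ 14 (mod 17). Nonzero ⇒ E is nonsingular.
For each x ∈ F_17, compute rhs = x³ + 14·x + 11 mod 17, then count y ∈ F_17 with y² ≡ rhs.
  x = 0: rhs = 11, matching y values: none (0 points).
  x = 1: rhs = 9, matching y values: 3, 14 (2 points).
  x = 2: rhs = 13, matching y values: 8, 9 (2 points).
  x = 3: rhs = 12, matching y values: none (0 points).
  x = 4: rhs = 12, matching y values: none (0 points).
  x = 5: rhs = 2, matching y values: 6, 11 (2 points).
  x = 6: rhs = 5, matching y values: none (0 points).
  x = 7: rhs = 10, matching y values: none (0 points).
  x = 8: rhs = 6, matching y values: none (0 points).
  x = 9: rhs = 16, matching y values: 4, 13 (2 points).
  x = 10: rhs = 12, matching y values: none (0 points).
  x = 11: rhs = 0, matching y values: 0 (1 points).
  x = 12: rhs = 3, matching y values: none (0 points).
  x = 13: rhs = 10, matching y values: none (0 points).
  x = 14: rhs = 10, matching y values: none (0 points).
  x = 15: rhs = 9, matching y values: 3, 14 (2 points).
  x = 16: rhs = 13, matching y values: 8, 9 (2 points).
Total affine count: 13.
Full point count |E(F_17)| = 13 + 1 = 14.
Hasse bound: |14 − (17+1)| = |-4| = 4 ≤ 2√17 ≈ 8.2462 ✓.


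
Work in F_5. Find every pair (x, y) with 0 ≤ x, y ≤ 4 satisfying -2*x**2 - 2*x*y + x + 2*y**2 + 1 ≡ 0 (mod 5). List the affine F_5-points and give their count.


Affine F_5-points: {(1, 0), (1, 1), (2, 0), (2, 2), (4, 2)}; count = 5.

For each of the 25 pairs (x, y) ∈ F_5², evaluate f(x, y) mod 5. Record the zeros.
  x = 0: [0↦1, 1↦3, 2↦4, 3↦4, 4↦3]  zeros at y ∈ ∅
  x = 1: [0↦0, 1↦0, 2↦4, 3↦2, 4↦4]  zeros at y ∈ {0, 1}
  x = 2: [0↦0, 1↦3, 2↦0, 3↦1, 4↦1]  zeros at y ∈ {0, 2}
  x = 3: [0↦1, 1↦2, 2↦2, 3↦1, 4↦4]  zeros at y ∈ ∅
  x = 4: [0↦3, 1↦2, 2↦0, 3↦2, 4↦3]  zeros at y ∈ {2}
Collecting zeros: affine points = {(1, 0), (1, 1), (2, 0), (2, 2), (4, 2)}.
Total count |C(F_5)_aff| = 5.


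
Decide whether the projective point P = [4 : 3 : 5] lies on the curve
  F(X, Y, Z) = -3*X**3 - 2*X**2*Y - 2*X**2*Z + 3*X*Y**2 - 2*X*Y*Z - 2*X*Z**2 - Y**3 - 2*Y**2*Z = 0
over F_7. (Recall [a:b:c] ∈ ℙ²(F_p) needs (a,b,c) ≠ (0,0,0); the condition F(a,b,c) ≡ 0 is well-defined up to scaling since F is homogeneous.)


F(4,3,5) ≡ 0 (mod 7); P is on the curve.

Evaluate F(4, 3, 5) term-by-term (mod 7).
  -3*X**3 ↦ -3·64·1·1 = -192
  -2*X**2*Y ↦ -2·16·3·1 = -96
  -2*X**2*Z ↦ -2·16·1·5 = -160
  3*X*Y**2 ↦ 3·4·9·1 = 108
  -2*X*Y*Z ↦ -2·4·3·5 = -120
  -2*X*Z**2 ↦ -2·4·1·25 = -200
  -Y**3 ↦ -1·1·27·1 = -27
  -2*Y**2*Z ↦ -2·1·9·5 = -90
Sum: F(4, 3, 5) = (-192) + (-96) + (-160) + (108) + (-120) + (-200) + (-27) + (-90) = -777.
Reducing mod 7: -777 ≡ 0 (mod 7).
Since F(a, b, c) ≡ 0 (mod 7), P lies on the curve.


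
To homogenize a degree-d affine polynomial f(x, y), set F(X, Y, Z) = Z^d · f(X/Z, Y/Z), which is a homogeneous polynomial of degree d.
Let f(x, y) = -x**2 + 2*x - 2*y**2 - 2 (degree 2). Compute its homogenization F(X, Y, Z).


F(X, Y, Z) = -X**2 + 2*X*Z - 2*Y**2 - 2*Z**2

deg(f) = 2.
Substitute x = X/Z, y = Y/Z into f, then multiply by Z^2.
  monomial -1·x^2·y^0 ↦ -1·X^2·Y^0·Z^0.
  monomial 2·x^1·y^0 ↦ 2·X^1·Y^0·Z^1.
  monomial -2·x^0·y^2 ↦ -2·X^0·Y^2·Z^0.
  monomial -2·x^0·y^0 ↦ -2·X^0·Y^0·Z^2.
Collecting: F(X, Y, Z) = -X**2 + 2*X*Z - 2*Y**2 - 2*Z**2.


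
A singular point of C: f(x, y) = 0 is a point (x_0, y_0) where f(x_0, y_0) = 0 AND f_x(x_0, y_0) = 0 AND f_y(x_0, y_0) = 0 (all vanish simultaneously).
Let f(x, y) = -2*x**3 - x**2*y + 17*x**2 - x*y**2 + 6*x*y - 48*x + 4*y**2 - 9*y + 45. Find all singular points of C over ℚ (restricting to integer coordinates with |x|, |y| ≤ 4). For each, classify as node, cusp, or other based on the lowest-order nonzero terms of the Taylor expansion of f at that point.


Singular points: {(3, 0)}; classification: node.

Compute partial derivatives:
  f_x = -6*x**2 - 2*x*y + 34*x - y**2 + 6*y - 48.
  f_y = -x**2 - 2*x*y + 6*x + 8*y - 9.
Scan x_0 ∈ {−4, ..., 4}. For each x_0, f_y(x_0, y) is a polynomial in y; find its integer roots y ∈ {−4, ..., 4}, then test f_x and f at those candidates.
  x = -4: f_y(-4, y) = 16*y - 49; no integer root y with |y| ≤ 4.
  x = -3: f_y(-3, y) = 14*y - 36; no integer root y with |y| ≤ 4.
  x = -2: f_y(-2, y) = 12*y - 25; no integer root y with |y| ≤ 4.
  x = -1: f_y(-1, y) = 10*y - 16; no integer root y with |y| ≤ 4.
  x = 0: f_y(0, y) = 8*y - 9; no integer root y with |y| ≤ 4.
  x = 1: f_y(1, y) = 6*y - 4; no integer root y with |y| ≤ 4.
  x = 2: f_y(2, y) = 4*y - 1; no integer root y with |y| ≤ 4.
  x = 3: f_y(3, y) = 2*y; vanishes at y ∈ {0}. (3, 0): f_x = 0, f = 0 — SINGULAR.
  x = 4: f_y(4, y) = -1; no integer root y with |y| ≤ 4.
Only singular point on the grid: (3, 0).
Classify: substitute x = 3 + u, y = 0 + v and expand: f = -2*u**3 - u**2*v - u**2 - u*v**2 + v**2.
No constant or linear terms (consistent with a singular point). Quadratic part: -u**2 + v**2. Cubic part: -2*u**3 - u**2*v - u*v**2.
The quadratic part v**2 - u**2 = (v − u)(v + u) splits into two distinct linear factors, so there are two distinct tangent lines y − 0 = ±(x − 3) — this is a node (ordinary double point).
Classification: node.


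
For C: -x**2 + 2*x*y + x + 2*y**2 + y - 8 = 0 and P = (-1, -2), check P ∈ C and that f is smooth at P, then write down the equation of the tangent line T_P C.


Tangent line at P: -x - 9*y - 19 = 0.

Step 1: f(-1, -2) = 0, so P lies on C.
Step 2: partial derivatives
  f_x(x, y) = -2*x + 2*y + 1, f_y(x, y) = 2*x + 4*y + 1.
  f_x(P) = -1, f_y(P) = -9 (gradient nonzero, so P is smooth).
Step 3: tangent line at P: -1·(x − -1) + -9·(y − -2) = 0.
Expanding: -x - 9*y - 19 = 0.


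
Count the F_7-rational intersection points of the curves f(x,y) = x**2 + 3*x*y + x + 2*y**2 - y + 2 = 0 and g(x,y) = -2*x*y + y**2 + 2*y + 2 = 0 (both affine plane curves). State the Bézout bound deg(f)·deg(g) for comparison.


Common zeros: {(6, 1)}; count = 1; Bézout bound = 4.

deg(f) = 2, deg(g) = 2, so Bézout bound = 4.
Scan x ∈ F_7. For each x, list the y ∈ F_7 with f(x, y) ≡ 0 and those with g(x, y) ≡ 0 (mod 7); the common zeros in that column are the intersection.
  x = 0: f ≡ 0 at y ∈ ∅; g ≡ 0 at y ∈ ∅; common: ∅.
  x = 1: f ≡ 0 at y ∈ {3}; g ≡ 0 at y ∈ ∅; common: ∅.
  x = 2: f ≡ 0 at y ∈ ∅; g ≡ 0 at y ∈ ∅; common: ∅.
  x = 3: f ≡ 0 at y ∈ {0, 3}; g ≡ 0 at y ∈ {5, 6}; common: ∅.
  x = 4: f ≡ 0 at y ∈ {1, 4}; g ≡ 0 at y ∈ {3}; common: ∅.
  x = 5: f ≡ 0 at y ∈ ∅; g ≡ 0 at y ∈ {4}; common: ∅.
  x = 6: f ≡ 0 at y ∈ {1}; g ≡ 0 at y ∈ {1, 2}; common: {1}.
Collecting: common zeros = {(6, 1)}, so the count is 1.
Comparison with the Bézout bound: 1 ≤ 4 = deg(f)·deg(g), as expected for curves with no common component (the affine F_7-count falls short of the bound because intersections may lie at infinity, over extension fields, or carry multiplicity).


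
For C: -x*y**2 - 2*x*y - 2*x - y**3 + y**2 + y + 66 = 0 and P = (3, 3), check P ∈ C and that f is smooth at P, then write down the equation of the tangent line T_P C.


Tangent line at P: -17*x - 44*y + 183 = 0.

Step 1: f(3, 3) = 0, so P lies on C.
Step 2: partial derivatives
  f_x(x, y) = -y**2 - 2*y - 2, f_y(x, y) = -2*x*y - 2*x - 3*y**2 + 2*y + 1.
  f_x(P) = -17, f_y(P) = -44 (gradient nonzero, so P is smooth).
Step 3: tangent line at P: -17·(x − 3) + -44·(y − 3) = 0.
Expanding: -17*x - 44*y + 183 = 0.


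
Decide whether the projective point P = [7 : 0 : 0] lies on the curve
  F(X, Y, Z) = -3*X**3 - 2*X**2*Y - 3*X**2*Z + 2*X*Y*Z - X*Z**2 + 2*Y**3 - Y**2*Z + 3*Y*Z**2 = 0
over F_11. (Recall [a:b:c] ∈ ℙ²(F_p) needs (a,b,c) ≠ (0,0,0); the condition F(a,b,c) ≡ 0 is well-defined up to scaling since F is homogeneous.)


F(7,0,0) ≡ 5 (mod 11); P is NOT on the curve.

Evaluate F(7, 0, 0) term-by-term (mod 11).
  -3*X**3 ↦ -3·343·1·1 = -1029
  -2*X**2*Y ↦ -2·49·0·1 = 0
  -3*X**2*Z ↦ -3·49·1·0 = 0
  2*X*Y*Z ↦ 2·7·0·0 = 0
  -X*Z**2 ↦ -1·7·1·0 = 0
  2*Y**3 ↦ 2·1·0·1 = 0
  -Y**2*Z ↦ -1·1·0·0 = 0
  3*Y*Z**2 ↦ 3·1·0·0 = 0
Sum: F(7, 0, 0) = (-1029) + (0) + (0) + (0) + (0) + (0) + (0) + (0) = -1029.
Reducing mod 11: -1029 ≡ 5 (mod 11).
Since F(a, b, c) ≡ 5 ≠ 0 (mod 11), P does NOT lie on the curve.


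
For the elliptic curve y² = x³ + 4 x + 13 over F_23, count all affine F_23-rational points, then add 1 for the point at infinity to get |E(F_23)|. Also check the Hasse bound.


Affine points = {(0, 6), (0, 17), (1, 8), (1, 15), (2, 11), (2, 12), (3, 11), (3, 12), (4, 1), (4, 22), (6, 0), (7, 4), (7, 19), (10, 8), (10, 15), (11, 10), (11, 13), (12, 8), (12, 15), (13, 10), (13, 13), (17, 7), (17, 16), (18, 11), (18, 12), (19, 5), (19, 18), (22, 10), (22, 13)}; affine count = 29; |E(F_23)| = 30.

Discriminant check: Δ ∝ 4a³ + 27b² = 4·4³ + 27·13² = 4·64 + 27·169 ≡ 12 (mod 23). Nonzero ⇒ E is nonsingular.
For each x ∈ F_23, compute rhs = x³ + 4·x + 13 mod 23, then count y ∈ F_23 with y² ≡ rhs.
  x = 0: rhs = 13, matching y values: 6, 17 (2 points).
  x = 1: rhs = 18, matching y values: 8, 15 (2 points).
  x = 2: rhs = 6, matching y values: 11, 12 (2 points).
  x = 3: rhs = 6, matching y values: 11, 12 (2 points).
  x = 4: rhs = 1, matching y values: 1, 22 (2 points).
  x = 5: rhs = 20, matching y values: none (0 points).
  x = 6: rhs = 0, matching y values: 0 (1 points).
  x = 7: rhs = 16, matching y values: 4, 19 (2 points).
  x = 8: rhs = 5, matching y values: none (0 points).
  x = 9: rhs = 19, matching y values: none (0 points).
  x = 10: rhs = 18, matching y values: 8, 15 (2 points).
  x = 11: rhs = 8, matching y values: 10, 13 (2 points).
  x = 12: rhs = 18, matching y values: 8, 15 (2 points).
  x = 13: rhs = 8, matching y values: 10, 13 (2 points).
  x = 14: rhs = 7, matching y values: none (0 points).
  x = 15: rhs = 21, matching y values: none (0 points).
  x = 16: rhs = 10, matching y values: none (0 points).
  x = 17: rhs = 3, matching y values: 7, 16 (2 points).
  x = 18: rhs = 6, matching y values: 11, 12 (2 points).
  x = 19: rhs = 2, matching y values: 5, 18 (2 points).
  x = 20: rhs = 20, matching y values: none (0 points).
  x = 21: rhs = 20, matching y values: none (0 points).
  x = 22: rhs = 8, matching y values: 10, 13 (2 points).
Total affine count: 29.
Full point count |E(F_23)| = 29 + 1 = 30.
Hasse bound: |30 − (23+1)| = |6| = 6 ≤ 2√23 ≈ 9.5917 ✓.


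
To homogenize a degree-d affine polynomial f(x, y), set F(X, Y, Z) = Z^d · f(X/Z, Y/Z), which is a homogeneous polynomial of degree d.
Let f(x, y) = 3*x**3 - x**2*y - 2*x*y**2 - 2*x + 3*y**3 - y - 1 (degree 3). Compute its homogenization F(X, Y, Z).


F(X, Y, Z) = 3*X**3 - X**2*Y - 2*X*Y**2 - 2*X*Z**2 + 3*Y**3 - Y*Z**2 - Z**3

deg(f) = 3.
Substitute x = X/Z, y = Y/Z into f, then multiply by Z^3.
  monomial 3·x^3·y^0 ↦ 3·X^3·Y^0·Z^0.
  monomial -1·x^2·y^1 ↦ -1·X^2·Y^1·Z^0.
  monomial -2·x^1·y^2 ↦ -2·X^1·Y^2·Z^0.
  monomial -2·x^1·y^0 ↦ -2·X^1·Y^0·Z^2.
  monomial 3·x^0·y^3 ↦ 3·X^0·Y^3·Z^0.
  monomial -1·x^0·y^1 ↦ -1·X^0·Y^1·Z^2.
  monomial -1·x^0·y^0 ↦ -1·X^0·Y^0·Z^3.
Collecting: F(X, Y, Z) = 3*X**3 - X**2*Y - 2*X*Y**2 - 2*X*Z**2 + 3*Y**3 - Y*Z**2 - Z**3.


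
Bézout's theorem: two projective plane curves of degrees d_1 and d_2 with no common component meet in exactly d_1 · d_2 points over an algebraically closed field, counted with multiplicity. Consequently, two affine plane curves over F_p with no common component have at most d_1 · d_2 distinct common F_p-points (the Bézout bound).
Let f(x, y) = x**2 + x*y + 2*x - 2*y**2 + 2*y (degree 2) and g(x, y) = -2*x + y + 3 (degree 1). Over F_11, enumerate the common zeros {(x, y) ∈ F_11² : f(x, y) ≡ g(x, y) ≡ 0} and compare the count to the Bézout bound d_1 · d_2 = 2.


Common zeros: ∅; count = 0; Bézout bound = 2.

deg(f) = 2, deg(g) = 1, so Bézout bound = 2.
Scan x ∈ F_11. For each x, list the y ∈ F_11 with f(x, y) ≡ 0 and those with g(x, y) ≡ 0 (mod 11); the common zeros in that column are the intersection.
  x = 0: f ≡ 0 at y ∈ {0, 1}; g ≡ 0 at y ∈ {8}; common: ∅.
  x = 1: f ≡ 0 at y ∈ {9}; g ≡ 0 at y ∈ {10}; common: ∅.
  x = 2: f ≡ 0 at y ∈ {5, 8}; g ≡ 0 at y ∈ {1}; common: ∅.
  x = 3: f ≡ 0 at y ∈ ∅; g ≡ 0 at y ∈ {3}; common: ∅.
  x = 4: f ≡ 0 at y ∈ ∅; g ≡ 0 at y ∈ {5}; common: ∅.
  x = 5: f ≡ 0 at y ∈ ∅; g ≡ 0 at y ∈ {7}; common: ∅.
  x = 6: f ≡ 0 at y ∈ ∅; g ≡ 0 at y ∈ {9}; common: ∅.
  x = 7: f ≡ 0 at y ∈ ∅; g ≡ 0 at y ∈ {0}; common: ∅.
  x = 8: f ≡ 0 at y ∈ {1, 4}; g ≡ 0 at y ∈ {2}; common: ∅.
  x = 9: f ≡ 0 at y ∈ {0}; g ≡ 0 at y ∈ {4}; common: ∅.
  x = 10: f ≡ 0 at y ∈ {8, 9}; g ≡ 0 at y ∈ {6}; common: ∅.
Collecting: common zeros = ∅, so the count is 0.
Comparison with the Bézout bound: 0 ≤ 2 = deg(f)·deg(g), as expected for curves with no common component (the affine F_11-count falls short of the bound because intersections may lie at infinity, over extension fields, or carry multiplicity).


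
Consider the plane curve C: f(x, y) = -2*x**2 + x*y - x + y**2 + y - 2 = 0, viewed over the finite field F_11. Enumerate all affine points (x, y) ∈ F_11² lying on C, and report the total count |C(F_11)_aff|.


Affine F_11-points: {(0, 1), (0, 9), (3, 2), (3, 5), (4, 8), (4, 9), (5, 8), (9, 6), (10, 5), (10, 6)}; count = 10.

For each of the 121 pairs (x, y) ∈ F_11², evaluate f(x, y) mod 11. Record the zeros.
  x = 0: [0↦9, 1↦0, 2↦4, 3↦10, 4↦7, 5↦6, 6↦7, 7↦10, 8↦4, 9↦0, 10↦9]  zeros at y ∈ {1, 9}
  x = 1: [0↦6, 1↦9, 2↦3, 3↦10, 4↦8, 5↦8, 6↦10, 7↦3, 8↦9, 9↦6, 10↦5]  zeros at y ∈ ∅
  x = 2: [0↦10, 1↦3, 2↦9, 3↦6, 4↦5, 5↦6, 6↦9, 7↦3, 8↦10, 9↦8, 10↦8]  zeros at y ∈ ∅
  x = 3: [0↦10, 1↦4, 2↦0, 3↦9, 4↦9, 5↦0, 6↦4, 7↦10, 8↦7, 9↦6, 10↦7]  zeros at y ∈ {2, 5}
  x = 4: [0↦6, 1↦1, 2↦9, 3↦8, 4↦9, 5↦1, 6↦6, 7↦2, 8↦0, 9↦0, 10↦2]  zeros at y ∈ {8, 9}
  x = 5: [0↦9, 1↦5, 2↦3, 3↦3, 4↦5, 5↦9, 6↦4, 7↦1, 8↦0, 9↦1, 10↦4]  zeros at y ∈ {8}
  x = 6: [0↦8, 1↦5, 2↦4, 3↦5, 4↦8, 5↦2, 6↦9, 7↦7, 8↦7, 9↦9, 10↦2]  zeros at y ∈ ∅
  x = 7: [0↦3, 1↦1, 2↦1, 3↦3, 4↦7, 5↦2, 6↦10, 7↦9, 8↦10, 9↦2, 10↦7]  zeros at y ∈ ∅
  x = 8: [0↦5, 1↦4, 2↦5, 3↦8, 4↦2, 5↦9, 6↦7, 7↦7, 8↦9, 9↦2, 10↦8]  zeros at y ∈ ∅
  x = 9: [0↦3, 1↦3, 2↦5, 3↦9, 4↦4, 5↦1, 6↦0, 7↦1, 8↦4, 9↦9, 10↦5]  zeros at y ∈ {6}
  x = 10: [0↦8, 1↦9, 2↦1, 3↦6, 4↦2, 5↦0, 6↦0, 7↦2, 8↦6, 9↦1, 10↦9]  zeros at y ∈ {5, 6}
Collecting zeros: affine points = {(0, 1), (0, 9), (3, 2), (3, 5), (4, 8), (4, 9), (5, 8), (9, 6), (10, 5), (10, 6)}.
Total count |C(F_11)_aff| = 10.


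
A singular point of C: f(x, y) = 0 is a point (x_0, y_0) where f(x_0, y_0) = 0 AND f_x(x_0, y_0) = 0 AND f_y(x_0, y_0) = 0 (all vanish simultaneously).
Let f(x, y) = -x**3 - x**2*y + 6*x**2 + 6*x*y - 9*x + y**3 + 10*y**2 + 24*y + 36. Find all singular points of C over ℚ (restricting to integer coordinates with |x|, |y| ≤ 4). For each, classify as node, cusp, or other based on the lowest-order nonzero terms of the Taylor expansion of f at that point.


Singular points: {(3, -3)}; classification: cusp.

Compute partial derivatives:
  f_x = -3*x**2 - 2*x*y + 12*x + 6*y - 9.
  f_y = -x**2 + 6*x + 3*y**2 + 20*y + 24.
Scan x_0 ∈ {−4, ..., 4}. For each x_0, f_y(x_0, y) is a polynomial in y; find its integer roots y ∈ {−4, ..., 4}, then test f_x and f at those candidates.
  x = -4: f_y(-4, y) = 3*y**2 + 20*y - 16; no integer root y with |y| ≤ 4.
  x = -3: f_y(-3, y) = 3*y**2 + 20*y - 3; no integer root y with |y| ≤ 4.
  x = -2: f_y(-2, y) = 3*y**2 + 20*y + 8; no integer root y with |y| ≤ 4.
  x = -1: f_y(-1, y) = 3*y**2 + 20*y + 17; vanishes at y ∈ {-1}. (-1, -1): f_x = -32 ≠ 0.
  x = 0: f_y(0, y) = 3*y**2 + 20*y + 24; no integer root y with |y| ≤ 4.
  x = 1: f_y(1, y) = 3*y**2 + 20*y + 29; no integer root y with |y| ≤ 4.
  x = 2: f_y(2, y) = 3*y**2 + 20*y + 32; vanishes at y ∈ {-4}. (2, -4): f_x = -5 ≠ 0.
  x = 3: f_y(3, y) = 3*y**2 + 20*y + 33; vanishes at y ∈ {-3}. (3, -3): f_x = 0, f = 0 — SINGULAR.
  x = 4: f_y(4, y) = 3*y**2 + 20*y + 32; vanishes at y ∈ {-4}. (4, -4): f_x = -1 ≠ 0.
Only singular point on the grid: (3, -3).
Classify: substitute x = 3 + u, y = -3 + v and expand: f = -u**3 - u**2*v + v**3 + v**2.
No constant or linear terms (consistent with a singular point). Quadratic part: v**2. Cubic part: -u**3 - u**2*v + v**3.
The quadratic part v**2 is a perfect square, so there is a single (double) tangent line v = 0, i.e. y = -3. Restricting the cubic part to that line (v = 0) leaves -u**3 ≠ 0, so f is not divisible by v and the branch is v² ≈ u**3 to lowest order — this is a cusp.
Classification: cusp.


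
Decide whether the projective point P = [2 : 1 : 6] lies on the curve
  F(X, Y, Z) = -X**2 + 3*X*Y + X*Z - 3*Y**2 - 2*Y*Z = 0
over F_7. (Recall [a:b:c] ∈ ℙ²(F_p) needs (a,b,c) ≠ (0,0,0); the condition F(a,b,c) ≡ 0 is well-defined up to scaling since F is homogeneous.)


F(2,1,6) ≡ 6 (mod 7); P is NOT on the curve.

Evaluate F(2, 1, 6) term-by-term (mod 7).
  -X**2 ↦ -1·4·1·1 = -4
  3*X*Y ↦ 3·2·1·1 = 6
  X*Z ↦ 1·2·1·6 = 12
  -3*Y**2 ↦ -3·1·1·1 = -3
  -2*Y*Z ↦ -2·1·1·6 = -12
Sum: F(2, 1, 6) = (-4) + (6) + (12) + (-3) + (-12) = -1.
Reducing mod 7: -1 ≡ 6 (mod 7).
Since F(a, b, c) ≡ 6 ≠ 0 (mod 7), P does NOT lie on the curve.


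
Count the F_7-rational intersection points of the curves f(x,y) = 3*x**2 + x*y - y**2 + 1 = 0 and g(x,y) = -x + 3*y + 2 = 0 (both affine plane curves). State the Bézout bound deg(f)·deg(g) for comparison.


Common zeros: ∅; count = 0; Bézout bound = 2.

deg(f) = 2, deg(g) = 1, so Bézout bound = 2.
Scan x ∈ F_7. For each x, list the y ∈ F_7 with f(x, y) ≡ 0 and those with g(x, y) ≡ 0 (mod 7); the common zeros in that column are the intersection.
  x = 0: f ≡ 0 at y ∈ {1, 6}; g ≡ 0 at y ∈ {4}; common: ∅.
  x = 1: f ≡ 0 at y ∈ ∅; g ≡ 0 at y ∈ {2}; common: ∅.
  x = 2: f ≡ 0 at y ∈ {1}; g ≡ 0 at y ∈ {0}; common: ∅.
  x = 3: f ≡ 0 at y ∈ {0, 3}; g ≡ 0 at y ∈ {5}; common: ∅.
  x = 4: f ≡ 0 at y ∈ {0, 4}; g ≡ 0 at y ∈ {3}; common: ∅.
  x = 5: f ≡ 0 at y ∈ {6}; g ≡ 0 at y ∈ {1}; common: ∅.
  x = 6: f ≡ 0 at y ∈ ∅; g ≡ 0 at y ∈ {6}; common: ∅.
Collecting: common zeros = ∅, so the count is 0.
Comparison with the Bézout bound: 0 ≤ 2 = deg(f)·deg(g), as expected for curves with no common component (the affine F_7-count falls short of the bound because intersections may lie at infinity, over extension fields, or carry multiplicity).


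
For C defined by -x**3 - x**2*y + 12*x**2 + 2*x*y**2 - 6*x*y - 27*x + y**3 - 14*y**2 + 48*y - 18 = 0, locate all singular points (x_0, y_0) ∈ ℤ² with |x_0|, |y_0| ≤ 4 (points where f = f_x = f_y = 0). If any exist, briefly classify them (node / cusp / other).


Singular points: {(3, 3)}; classification: cusp.

Compute partial derivatives:
  f_x = -3*x**2 - 2*x*y + 24*x + 2*y**2 - 6*y - 27.
  f_y = -x**2 + 4*x*y - 6*x + 3*y**2 - 28*y + 48.
Scan x_0 ∈ {−4, ..., 4}. For each x_0, f_y(x_0, y) is a polynomial in y; find its integer roots y ∈ {−4, ..., 4}, then test f_x and f at those candidates.
  x = -4: f_y(-4, y) = 3*y**2 - 44*y + 56; no integer root y with |y| ≤ 4.
  x = -3: f_y(-3, y) = 3*y**2 - 40*y + 57; no integer root y with |y| ≤ 4.
  x = -2: f_y(-2, y) = 3*y**2 - 36*y + 56; no integer root y with |y| ≤ 4.
  x = -1: f_y(-1, y) = 3*y**2 - 32*y + 53; no integer root y with |y| ≤ 4.
  x = 0: f_y(0, y) = 3*y**2 - 28*y + 48; no integer root y with |y| ≤ 4.
  x = 1: f_y(1, y) = 3*y**2 - 24*y + 41; no integer root y with |y| ≤ 4.
  x = 2: f_y(2, y) = 3*y**2 - 20*y + 32; vanishes at y ∈ {4}. (2, 4): f_x = 1 ≠ 0.
  x = 3: f_y(3, y) = 3*y**2 - 16*y + 21; vanishes at y ∈ {3}. (3, 3): f_x = 0, f = 0 — SINGULAR.
  x = 4: f_y(4, y) = 3*y**2 - 12*y + 8; no integer root y with |y| ≤ 4.
Only singular point on the grid: (3, 3).
Classify: substitute x = 3 + u, y = 3 + v and expand: f = -u**3 - u**2*v + 2*u*v**2 + v**3 + v**2.
No constant or linear terms (consistent with a singular point). Quadratic part: v**2. Cubic part: -u**3 - u**2*v + 2*u*v**2 + v**3.
The quadratic part v**2 is a perfect square, so there is a single (double) tangent line v = 0, i.e. y = 3. Restricting the cubic part to that line (v = 0) leaves -u**3 ≠ 0, so f is not divisible by v and the branch is v² ≈ u**3 to lowest order — this is a cusp.
Classification: cusp.


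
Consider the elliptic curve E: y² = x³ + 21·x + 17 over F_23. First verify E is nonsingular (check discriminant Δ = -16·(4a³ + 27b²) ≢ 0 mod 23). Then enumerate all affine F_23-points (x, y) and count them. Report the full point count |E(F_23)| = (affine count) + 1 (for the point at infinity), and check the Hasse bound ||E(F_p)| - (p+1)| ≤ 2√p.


Affine points = {(1, 4), (1, 19), (4, 2), (4, 21), (7, 1), (7, 22), (10, 10), (10, 13), (13, 7), (13, 16), (15, 2), (15, 21), (21, 6), (21, 17), (22, 8), (22, 15)}; affine count = 16; |E(F_23)| = 17.

Discriminant check: Δ ∝ 4a³ + 27b² = 4·21³ + 27·17² = 4·9261 + 27·289 ≡ 20 (mod 23). Nonzero ⇒ E is nonsingular.
For each x ∈ F_23, compute rhs = x³ + 21·x + 17 mod 23, then count y ∈ F_23 with y² ≡ rhs.
  x = 0: rhs = 17, matching y values: none (0 points).
  x = 1: rhs = 16, matching y values: 4, 19 (2 points).
  x = 2: rhs = 21, matching y values: none (0 points).
  x = 3: rhs = 15, matching y values: none (0 points).
  x = 4: rhs = 4, matching y values: 2, 21 (2 points).
  x = 5: rhs = 17, matching y values: none (0 points).
  x = 6: rhs = 14, matching y values: none (0 points).
  x = 7: rhs = 1, matching y values: 1, 22 (2 points).
  x = 8: rhs = 7, matching y values: none (0 points).
  x = 9: rhs = 15, matching y values: none (0 points).
  x = 10: rhs = 8, matching y values: 10, 13 (2 points).
  x = 11: rhs = 15, matching y values: none (0 points).
  x = 12: rhs = 19, matching y values: none (0 points).
  x = 13: rhs = 3, matching y values: 7, 16 (2 points).
  x = 14: rhs = 19, matching y values: none (0 points).
  x = 15: rhs = 4, matching y values: 2, 21 (2 points).
  x = 16: rhs = 10, matching y values: none (0 points).
  x = 17: rhs = 20, matching y values: none (0 points).
  x = 18: rhs = 17, matching y values: none (0 points).
  x = 19: rhs = 7, matching y values: none (0 points).
  x = 20: rhs = 19, matching y values: none (0 points).
  x = 21: rhs = 13, matching y values: 6, 17 (2 points).
  x = 22: rhs = 18, matching y values: 8, 15 (2 points).
Total affine count: 16.
Full point count |E(F_23)| = 16 + 1 = 17.
Hasse bound: |17 − (23+1)| = |-7| = 7 ≤ 2√23 ≈ 9.5917 ✓.


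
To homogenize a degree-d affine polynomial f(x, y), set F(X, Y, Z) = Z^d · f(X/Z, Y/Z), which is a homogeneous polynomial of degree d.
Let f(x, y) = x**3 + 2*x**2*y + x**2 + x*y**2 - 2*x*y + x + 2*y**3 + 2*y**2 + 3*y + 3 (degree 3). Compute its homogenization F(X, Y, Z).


F(X, Y, Z) = X**3 + 2*X**2*Y + X**2*Z + X*Y**2 - 2*X*Y*Z + X*Z**2 + 2*Y**3 + 2*Y**2*Z + 3*Y*Z**2 + 3*Z**3

deg(f) = 3.
Substitute x = X/Z, y = Y/Z into f, then multiply by Z^3.
  monomial 1·x^3·y^0 ↦ 1·X^3·Y^0·Z^0.
  monomial 2·x^2·y^1 ↦ 2·X^2·Y^1·Z^0.
  monomial 1·x^2·y^0 ↦ 1·X^2·Y^0·Z^1.
  monomial 1·x^1·y^2 ↦ 1·X^1·Y^2·Z^0.
  monomial -2·x^1·y^1 ↦ -2·X^1·Y^1·Z^1.
  monomial 1·x^1·y^0 ↦ 1·X^1·Y^0·Z^2.
  monomial 2·x^0·y^3 ↦ 2·X^0·Y^3·Z^0.
  monomial 2·x^0·y^2 ↦ 2·X^0·Y^2·Z^1.
  monomial 3·x^0·y^1 ↦ 3·X^0·Y^1·Z^2.
  monomial 3·x^0·y^0 ↦ 3·X^0·Y^0·Z^3.
Collecting: F(X, Y, Z) = X**3 + 2*X**2*Y + X**2*Z + X*Y**2 - 2*X*Y*Z + X*Z**2 + 2*Y**3 + 2*Y**2*Z + 3*Y*Z**2 + 3*Z**3.


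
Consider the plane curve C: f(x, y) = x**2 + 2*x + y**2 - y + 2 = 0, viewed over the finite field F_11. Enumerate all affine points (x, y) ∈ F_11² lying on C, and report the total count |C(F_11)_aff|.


Affine F_11-points: {(0, 5), (0, 7), (1, 3), (1, 9), (2, 4), (2, 8), (7, 4), (7, 8), (8, 3), (8, 9), (9, 5), (9, 7)}; count = 12.

For each of the 121 pairs (x, y) ∈ F_11², evaluate f(x, y) mod 11. Record the zeros.
  x = 0: [0↦2, 1↦2, 2↦4, 3↦8, 4↦3, 5↦0, 6↦10, 7↦0, 8↦3, 9↦8, 10↦4]  zeros at y ∈ {5, 7}
  x = 1: [0↦5, 1↦5, 2↦7, 3↦0, 4↦6, 5↦3, 6↦2, 7↦3, 8↦6, 9↦0, 10↦7]  zeros at y ∈ {3, 9}
  x = 2: [0↦10, 1↦10, 2↦1, 3↦5, 4↦0, 5↦8, 6↦7, 7↦8, 8↦0, 9↦5, 10↦1]  zeros at y ∈ {4, 8}
  x = 3: [0↦6, 1↦6, 2↦8, 3↦1, 4↦7, 5↦4, 6↦3, 7↦4, 8↦7, 9↦1, 10↦8]  zeros at y ∈ ∅
  x = 4: [0↦4, 1↦4, 2↦6, 3↦10, 4↦5, 5↦2, 6↦1, 7↦2, 8↦5, 9↦10, 10↦6]  zeros at y ∈ ∅
  x = 5: [0↦4, 1↦4, 2↦6, 3↦10, 4↦5, 5↦2, 6↦1, 7↦2, 8↦5, 9↦10, 10↦6]  zeros at y ∈ ∅
  x = 6: [0↦6, 1↦6, 2↦8, 3↦1, 4↦7, 5↦4, 6↦3, 7↦4, 8↦7, 9↦1, 10↦8]  zeros at y ∈ ∅
  x = 7: [0↦10, 1↦10, 2↦1, 3↦5, 4↦0, 5↦8, 6↦7, 7↦8, 8↦0, 9↦5, 10↦1]  zeros at y ∈ {4, 8}
  x = 8: [0↦5, 1↦5, 2↦7, 3↦0, 4↦6, 5↦3, 6↦2, 7↦3, 8↦6, 9↦0, 10↦7]  zeros at y ∈ {3, 9}
  x = 9: [0↦2, 1↦2, 2↦4, 3↦8, 4↦3, 5↦0, 6↦10, 7↦0, 8↦3, 9↦8, 10↦4]  zeros at y ∈ {5, 7}
  x = 10: [0↦1, 1↦1, 2↦3, 3↦7, 4↦2, 5↦10, 6↦9, 7↦10, 8↦2, 9↦7, 10↦3]  zeros at y ∈ ∅
Collecting zeros: affine points = {(0, 5), (0, 7), (1, 3), (1, 9), (2, 4), (2, 8), (7, 4), (7, 8), (8, 3), (8, 9), (9, 5), (9, 7)}.
Total count |C(F_11)_aff| = 12.


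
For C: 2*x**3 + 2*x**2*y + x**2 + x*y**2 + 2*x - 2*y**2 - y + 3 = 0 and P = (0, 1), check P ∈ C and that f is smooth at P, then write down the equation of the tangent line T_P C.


Tangent line at P: 3*x - 5*y + 5 = 0.

Step 1: f(0, 1) = 0, so P lies on C.
Step 2: partial derivatives
  f_x(x, y) = 6*x**2 + 4*x*y + 2*x + y**2 + 2, f_y(x, y) = 2*x**2 + 2*x*y - 4*y - 1.
  f_x(P) = 3, f_y(P) = -5 (gradient nonzero, so P is smooth).
Step 3: tangent line at P: 3·(x − 0) + -5·(y − 1) = 0.
Expanding: 3*x - 5*y + 5 = 0.


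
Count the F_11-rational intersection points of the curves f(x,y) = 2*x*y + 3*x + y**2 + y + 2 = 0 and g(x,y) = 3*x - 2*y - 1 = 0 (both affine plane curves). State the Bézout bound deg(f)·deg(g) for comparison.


Common zeros: {(3, 4), (5, 7)}; count = 2; Bézout bound = 2.

deg(f) = 2, deg(g) = 1, so Bézout bound = 2.
Scan x ∈ F_11. For each x, list the y ∈ F_11 with f(x, y) ≡ 0 and those with g(x, y) ≡ 0 (mod 11); the common zeros in that column are the intersection.
  x = 0: f ≡ 0 at y ∈ {4, 6}; g ≡ 0 at y ∈ {5}; common: ∅.
  x = 1: f ≡ 0 at y ∈ {4}; g ≡ 0 at y ∈ {1}; common: ∅.
  x = 2: f ≡ 0 at y ∈ {2, 4}; g ≡ 0 at y ∈ {8}; common: ∅.
  x = 3: f ≡ 0 at y ∈ {0, 4}; g ≡ 0 at y ∈ {4}; common: {4}.
  x = 4: f ≡ 0 at y ∈ {4, 9}; g ≡ 0 at y ∈ {0}; common: ∅.
  x = 5: f ≡ 0 at y ∈ {4, 7}; g ≡ 0 at y ∈ {7}; common: {7}.
  x = 6: f ≡ 0 at y ∈ {4, 5}; g ≡ 0 at y ∈ {3}; common: ∅.
  x = 7: f ≡ 0 at y ∈ {3, 4}; g ≡ 0 at y ∈ {10}; common: ∅.
  x = 8: f ≡ 0 at y ∈ {1, 4}; g ≡ 0 at y ∈ {6}; common: ∅.
  x = 9: f ≡ 0 at y ∈ {4, 10}; g ≡ 0 at y ∈ {2}; common: ∅.
  x = 10: f ≡ 0 at y ∈ {4, 8}; g ≡ 0 at y ∈ {9}; common: ∅.
Collecting: common zeros = {(3, 4), (5, 7)}, so the count is 2.
Comparison with the Bézout bound: 2 ≤ 2 = deg(f)·deg(g), as expected for curves with no common component (the bound is attained).


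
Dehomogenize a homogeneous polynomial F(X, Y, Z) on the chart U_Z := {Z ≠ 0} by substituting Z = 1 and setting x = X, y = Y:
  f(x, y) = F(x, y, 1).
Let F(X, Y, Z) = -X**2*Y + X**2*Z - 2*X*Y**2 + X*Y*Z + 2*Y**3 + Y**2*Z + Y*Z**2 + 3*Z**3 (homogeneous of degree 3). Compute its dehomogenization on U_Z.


f(x, y) = -x**2*y + x**2 - 2*x*y**2 + x*y + 2*y**3 + y**2 + y + 3

On U_Z we set Z = 1. Each monomial c·X^i·Y^j·Z^k in F becomes c·x^i·y^j·1^k = c·x^i·y^j.
Substituting Z = 1: F(X, Y, 1) = -x**2*y + x**2 - 2*x*y**2 + x*y + 2*y**3 + y**2 + y + 3.
Note: deg(f) ≤ deg(F) = 3; strict inequality happens when F is divisible by Z (lost terms).


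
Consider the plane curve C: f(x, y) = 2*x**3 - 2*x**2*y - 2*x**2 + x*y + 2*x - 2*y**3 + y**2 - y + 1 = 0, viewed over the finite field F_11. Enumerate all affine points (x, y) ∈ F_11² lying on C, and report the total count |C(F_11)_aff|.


Affine F_11-points: {(1, 1), (3, 8), (5, 7), (6, 5), (7, 2), (8, 0), (8, 6)}; count = 7.

For each of the 121 pairs (x, y) ∈ F_11², evaluate f(x, y) mod 11. Record the zeros.
  x = 0: [0↦1, 1↦10, 2↦9, 3↦8, 4↦6, 5↦2, 6↦6, 7↦6, 8↦1, 9↦1, 10↦5]  zeros at y ∈ ∅
  x = 1: [0↦3, 1↦0, 2↦9, 3↦7, 4↦4, 5↦10, 6↦2, 7↦1, 8↦6, 9↦5, 10↦8]  zeros at y ∈ {1}
  x = 2: [0↦2, 1↦5, 2↦9, 3↦2, 4↦5, 5↦6, 6↦4, 7↦9, 8↦9, 9↦3, 10↦1]  zeros at y ∈ ∅
  x = 3: [0↦10, 1↦4, 2↦10, 3↦5, 4↦10, 5↦2, 6↦2, 7↦9, 8↦0, 9↦7, 10↦7]  zeros at y ∈ {8}
  x = 4: [0↦6, 1↦9, 2↦2, 3↦6, 4↦9, 5↦10, 6↦8, 7↦2, 8↦2, 9↦7, 10↦5]  zeros at y ∈ ∅
  x = 5: [0↦2, 1↦10, 2↦8, 3↦6, 4↦3, 5↦9, 6↦1, 7↦0, 8↦5, 9↦4, 10↦7]  zeros at y ∈ {7}
  x = 6: [0↦10, 1↦8, 2↦7, 3↦6, 4↦4, 5↦0, 6↦4, 7↦4, 8↦10, 9↦10, 10↦3]  zeros at y ∈ {5}
  x = 7: [0↦9, 1↦4, 2↦0, 3↦7, 4↦2, 5↦6, 6↦7, 7↦4, 8↦7, 9↦4, 10↦5]  zeros at y ∈ {2}
  x = 8: [0↦0, 1↦10, 2↦10, 3↦10, 4↦9, 5↦6, 6↦0, 7↦1, 8↦8, 9↦9, 10↦3]  zeros at y ∈ {0, 6}
  x = 9: [0↦6, 1↦5, 2↦5, 3↦5, 4↦4, 5↦1, 6↦6, 7↦7, 8↦3, 9↦4, 10↦9]  zeros at y ∈ ∅
  x = 10: [0↦6, 1↦1, 2↦8, 3↦4, 4↦10, 5↦3, 6↦4, 7↦1, 8↦4, 9↦1, 10↦2]  zeros at y ∈ ∅
Collecting zeros: affine points = {(1, 1), (3, 8), (5, 7), (6, 5), (7, 2), (8, 0), (8, 6)}.
Total count |C(F_11)_aff| = 7.


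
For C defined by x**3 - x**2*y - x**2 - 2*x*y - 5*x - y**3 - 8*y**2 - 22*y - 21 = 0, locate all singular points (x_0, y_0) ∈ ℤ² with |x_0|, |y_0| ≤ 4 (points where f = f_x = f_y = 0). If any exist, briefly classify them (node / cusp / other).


Singular points: {(-1, -3)}; classification: node.

Compute partial derivatives:
  f_x = 3*x**2 - 2*x*y - 2*x - 2*y - 5.
  f_y = -x**2 - 2*x - 3*y**2 - 16*y - 22.
Scan x_0 ∈ {−4, ..., 4}. For each x_0, f_y(x_0, y) is a polynomial in y; find its integer roots y ∈ {−4, ..., 4}, then test f_x and f at those candidates.
  x = -4: f_y(-4, y) = -3*y**2 - 16*y - 30; no integer root y with |y| ≤ 4.
  x = -3: f_y(-3, y) = -3*y**2 - 16*y - 25; no integer root y with |y| ≤ 4.
  x = -2: f_y(-2, y) = -3*y**2 - 16*y - 22; no integer root y with |y| ≤ 4.
  x = -1: f_y(-1, y) = -3*y**2 - 16*y - 21; vanishes at y ∈ {-3}. (-1, -3): f_x = 0, f = 0 — SINGULAR.
  x = 0: f_y(0, y) = -3*y**2 - 16*y - 22; no integer root y with |y| ≤ 4.
  x = 1: f_y(1, y) = -3*y**2 - 16*y - 25; no integer root y with |y| ≤ 4.
  x = 2: f_y(2, y) = -3*y**2 - 16*y - 30; no integer root y with |y| ≤ 4.
  x = 3: f_y(3, y) = -3*y**2 - 16*y - 37; no integer root y with |y| ≤ 4.
  x = 4: f_y(4, y) = -3*y**2 - 16*y - 46; no integer root y with |y| ≤ 4.
Only singular point on the grid: (-1, -3).
Classify: substitute x = -1 + u, y = -3 + v and expand: f = u**3 - u**2*v - u**2 - v**3 + v**2.
No constant or linear terms (consistent with a singular point). Quadratic part: -u**2 + v**2. Cubic part: u**3 - u**2*v - v**3.
The quadratic part v**2 - u**2 = (v − u)(v + u) splits into two distinct linear factors, so there are two distinct tangent lines y − -3 = ±(x − -1) — this is a node (ordinary double point).
Classification: node.
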